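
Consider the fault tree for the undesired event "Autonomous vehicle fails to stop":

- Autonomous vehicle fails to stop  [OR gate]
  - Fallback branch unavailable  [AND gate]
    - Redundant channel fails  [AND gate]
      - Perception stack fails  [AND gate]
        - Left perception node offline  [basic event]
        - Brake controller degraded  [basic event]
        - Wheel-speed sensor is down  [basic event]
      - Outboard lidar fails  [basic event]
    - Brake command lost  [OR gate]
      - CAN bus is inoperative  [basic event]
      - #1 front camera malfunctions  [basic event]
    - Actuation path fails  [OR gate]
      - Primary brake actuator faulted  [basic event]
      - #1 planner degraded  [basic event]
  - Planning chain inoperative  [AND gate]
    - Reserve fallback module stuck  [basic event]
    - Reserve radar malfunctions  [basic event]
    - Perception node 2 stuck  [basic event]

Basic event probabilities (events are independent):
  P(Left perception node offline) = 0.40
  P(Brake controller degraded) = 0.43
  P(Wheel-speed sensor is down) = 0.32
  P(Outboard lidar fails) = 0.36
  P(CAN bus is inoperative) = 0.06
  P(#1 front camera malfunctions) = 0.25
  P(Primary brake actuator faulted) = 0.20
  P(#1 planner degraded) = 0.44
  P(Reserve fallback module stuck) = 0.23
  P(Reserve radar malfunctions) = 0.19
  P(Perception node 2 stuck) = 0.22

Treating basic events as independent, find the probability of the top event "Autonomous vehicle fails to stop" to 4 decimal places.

P(Perception stack fails) [AND] = 0.40 × 0.43 × 0.32 = 0.055040
P(Redundant channel fails) [AND] = 0.055040 × 0.36 = 0.019814
P(Brake command lost) [OR] = 1 − (1−0.06) × (1−0.25) = 0.295000
P(Actuation path fails) [OR] = 1 − (1−0.20) × (1−0.44) = 0.552000
P(Fallback branch unavailable) [AND] = 0.019814 × 0.295000 × 0.552000 = 0.003227
P(Planning chain inoperative) [AND] = 0.23 × 0.19 × 0.22 = 0.009614
P(Autonomous vehicle fails to stop) [OR] = 1 − (1−0.003227) × (1−0.009614) = 0.012810
Rounded to 4 decimal places: P(Autonomous vehicle fails to stop) ≈ 0.0128.

0.0128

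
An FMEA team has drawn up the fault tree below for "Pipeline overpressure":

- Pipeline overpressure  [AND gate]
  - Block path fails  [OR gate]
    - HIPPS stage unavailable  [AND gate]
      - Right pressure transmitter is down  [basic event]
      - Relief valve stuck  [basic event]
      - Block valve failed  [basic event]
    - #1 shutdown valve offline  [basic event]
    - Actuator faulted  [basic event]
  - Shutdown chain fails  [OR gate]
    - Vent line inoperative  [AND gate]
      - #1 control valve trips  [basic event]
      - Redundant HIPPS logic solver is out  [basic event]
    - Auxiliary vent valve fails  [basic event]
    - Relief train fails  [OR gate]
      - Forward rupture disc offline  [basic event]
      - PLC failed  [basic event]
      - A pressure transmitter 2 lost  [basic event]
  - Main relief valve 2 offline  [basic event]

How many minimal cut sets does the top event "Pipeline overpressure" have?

15

HIPPS stage unavailable [AND]: one cut set from each child combined → 1 × 1 × 1 = 1 cut set(s).
Block path fails [OR]: union of children's cut sets → 3 cut set(s).
Vent line inoperative [AND]: one cut set from each child combined → 1 × 1 = 1 cut set(s).
Relief train fails [OR]: union of children's cut sets → 3 cut set(s).
Shutdown chain fails [OR]: union of children's cut sets → 5 cut set(s).
Pipeline overpressure [AND]: one cut set from each child combined → 3 × 5 × 1 = 15 cut set(s).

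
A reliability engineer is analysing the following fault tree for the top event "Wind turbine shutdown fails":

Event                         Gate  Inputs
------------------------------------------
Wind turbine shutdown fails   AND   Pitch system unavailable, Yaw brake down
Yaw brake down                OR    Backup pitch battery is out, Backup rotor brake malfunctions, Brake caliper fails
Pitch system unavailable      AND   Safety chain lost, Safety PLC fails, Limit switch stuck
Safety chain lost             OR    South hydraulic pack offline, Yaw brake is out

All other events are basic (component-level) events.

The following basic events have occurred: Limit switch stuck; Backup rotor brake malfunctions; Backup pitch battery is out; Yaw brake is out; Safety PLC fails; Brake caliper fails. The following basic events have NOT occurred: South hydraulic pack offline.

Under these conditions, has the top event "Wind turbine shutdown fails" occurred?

Yes

Safety chain lost [OR]: South hydraulic pack offline=not, Yaw brake is out=occurs → at least one input occurs → occurs.
Pitch system unavailable [AND]: Safety chain lost=occurs, Safety PLC fails=occurs, Limit switch stuck=occurs → all inputs occur → occurs.
Yaw brake down [OR]: Backup pitch battery is out=occurs, Backup rotor brake malfunctions=occurs, Brake caliper fails=occurs → at least one input occurs → occurs.
Wind turbine shutdown fails [AND]: Pitch system unavailable=occurs, Yaw brake down=occurs → all inputs occur → occurs.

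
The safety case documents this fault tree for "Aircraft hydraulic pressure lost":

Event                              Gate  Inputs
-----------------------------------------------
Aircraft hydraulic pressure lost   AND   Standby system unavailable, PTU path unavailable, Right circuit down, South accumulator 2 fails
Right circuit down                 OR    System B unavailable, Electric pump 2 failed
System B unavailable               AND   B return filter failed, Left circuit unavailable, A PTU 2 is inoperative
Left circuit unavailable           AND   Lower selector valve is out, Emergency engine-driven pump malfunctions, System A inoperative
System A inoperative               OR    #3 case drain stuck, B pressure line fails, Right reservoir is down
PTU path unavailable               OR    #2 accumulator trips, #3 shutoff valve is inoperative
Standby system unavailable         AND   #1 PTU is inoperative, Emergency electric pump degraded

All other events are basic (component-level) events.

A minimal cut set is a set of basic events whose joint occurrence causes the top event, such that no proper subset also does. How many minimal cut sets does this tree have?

Standby system unavailable [AND]: one cut set from each child combined → 1 × 1 = 1 cut set(s).
PTU path unavailable [OR]: union of children's cut sets → 2 cut set(s).
System A inoperative [OR]: union of children's cut sets → 3 cut set(s).
Left circuit unavailable [AND]: one cut set from each child combined → 1 × 1 × 3 = 3 cut set(s).
System B unavailable [AND]: one cut set from each child combined → 1 × 3 × 1 = 3 cut set(s).
Right circuit down [OR]: union of children's cut sets → 4 cut set(s).
Aircraft hydraulic pressure lost [AND]: one cut set from each child combined → 1 × 2 × 4 × 1 = 8 cut set(s).
Minimal cut sets: {#1 PTU is inoperative, #2 accumulator trips, #3 case drain stuck, A PTU 2 is inoperative, B return filter failed, Emergency electric pump degraded, Emergency engine-driven pump malfunctions, Lower selector valve is out, South accumulator 2 fails}; {#1 PTU is inoperative, #2 accumulator trips, A PTU 2 is inoperative, B pressure line fails, B return filter failed, Emergency electric pump degraded, Emergency engine-driven pump malfunctions, Lower selector valve is out, South accumulator 2 fails}; {#1 PTU is inoperative, #2 accumulator trips, A PTU 2 is inoperative, B return filter failed, Emergency electric pump degraded, Emergency engine-driven pump malfunctions, Lower selector valve is out, Right reservoir is down, South accumulator 2 fails}; {#1 PTU is inoperative, #2 accumulator trips, Electric pump 2 failed, Emergency electric pump degraded, South accumulator 2 fails}; {#1 PTU is inoperative, #3 case drain stuck, #3 shutoff valve is inoperative, A PTU 2 is inoperative, B return filter failed, Emergency electric pump degraded, Emergency engine-driven pump malfunctions, Lower selector valve is out, South accumulator 2 fails}; {#1 PTU is inoperative, #3 shutoff valve is inoperative, A PTU 2 is inoperative, B pressure line fails, B return filter failed, Emergency electric pump degraded, Emergency engine-driven pump malfunctions, Lower selector valve is out, South accumulator 2 fails}; {#1 PTU is inoperative, #3 shutoff valve is inoperative, A PTU 2 is inoperative, B return filter failed, Emergency electric pump degraded, Emergency engine-driven pump malfunctions, Lower selector valve is out, Right reservoir is down, South accumulator 2 fails}; {#1 PTU is inoperative, #3 shutoff valve is inoperative, Electric pump 2 failed, Emergency electric pump degraded, South accumulator 2 fails}.

8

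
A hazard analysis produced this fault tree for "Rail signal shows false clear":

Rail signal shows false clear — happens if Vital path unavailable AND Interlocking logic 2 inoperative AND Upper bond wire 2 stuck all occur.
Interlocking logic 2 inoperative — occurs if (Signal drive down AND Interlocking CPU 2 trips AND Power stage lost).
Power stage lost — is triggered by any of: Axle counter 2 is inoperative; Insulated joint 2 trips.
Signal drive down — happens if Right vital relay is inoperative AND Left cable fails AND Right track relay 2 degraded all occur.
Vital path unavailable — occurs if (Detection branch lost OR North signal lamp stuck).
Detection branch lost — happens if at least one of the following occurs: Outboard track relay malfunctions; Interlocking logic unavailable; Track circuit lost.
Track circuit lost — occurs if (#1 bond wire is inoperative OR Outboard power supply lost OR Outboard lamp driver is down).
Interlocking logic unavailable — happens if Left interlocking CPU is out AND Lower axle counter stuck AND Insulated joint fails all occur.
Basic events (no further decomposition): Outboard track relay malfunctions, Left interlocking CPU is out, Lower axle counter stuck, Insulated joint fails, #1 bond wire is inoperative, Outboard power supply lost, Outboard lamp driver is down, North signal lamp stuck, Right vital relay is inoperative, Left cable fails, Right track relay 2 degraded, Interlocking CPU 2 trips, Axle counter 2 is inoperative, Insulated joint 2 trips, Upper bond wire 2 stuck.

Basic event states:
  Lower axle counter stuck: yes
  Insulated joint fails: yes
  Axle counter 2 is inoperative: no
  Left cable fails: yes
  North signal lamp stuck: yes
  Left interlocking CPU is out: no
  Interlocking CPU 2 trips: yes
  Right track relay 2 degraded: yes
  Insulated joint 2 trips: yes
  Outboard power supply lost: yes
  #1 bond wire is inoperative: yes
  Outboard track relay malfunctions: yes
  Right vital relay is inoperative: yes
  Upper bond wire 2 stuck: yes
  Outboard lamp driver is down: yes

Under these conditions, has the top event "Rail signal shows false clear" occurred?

Yes

Interlocking logic unavailable [AND]: Left interlocking CPU is out=not, Lower axle counter stuck=occurs, Insulated joint fails=occurs → not all inputs occur → does not occur.
Track circuit lost [OR]: #1 bond wire is inoperative=occurs, Outboard power supply lost=occurs, Outboard lamp driver is down=occurs → at least one input occurs → occurs.
Detection branch lost [OR]: Outboard track relay malfunctions=occurs, Interlocking logic unavailable=not, Track circuit lost=occurs → at least one input occurs → occurs.
Vital path unavailable [OR]: Detection branch lost=occurs, North signal lamp stuck=occurs → at least one input occurs → occurs.
Signal drive down [AND]: Right vital relay is inoperative=occurs, Left cable fails=occurs, Right track relay 2 degraded=occurs → all inputs occur → occurs.
Power stage lost [OR]: Axle counter 2 is inoperative=not, Insulated joint 2 trips=occurs → at least one input occurs → occurs.
Interlocking logic 2 inoperative [AND]: Signal drive down=occurs, Interlocking CPU 2 trips=occurs, Power stage lost=occurs → all inputs occur → occurs.
Rail signal shows false clear [AND]: Vital path unavailable=occurs, Interlocking logic 2 inoperative=occurs, Upper bond wire 2 stuck=occurs → all inputs occur → occurs.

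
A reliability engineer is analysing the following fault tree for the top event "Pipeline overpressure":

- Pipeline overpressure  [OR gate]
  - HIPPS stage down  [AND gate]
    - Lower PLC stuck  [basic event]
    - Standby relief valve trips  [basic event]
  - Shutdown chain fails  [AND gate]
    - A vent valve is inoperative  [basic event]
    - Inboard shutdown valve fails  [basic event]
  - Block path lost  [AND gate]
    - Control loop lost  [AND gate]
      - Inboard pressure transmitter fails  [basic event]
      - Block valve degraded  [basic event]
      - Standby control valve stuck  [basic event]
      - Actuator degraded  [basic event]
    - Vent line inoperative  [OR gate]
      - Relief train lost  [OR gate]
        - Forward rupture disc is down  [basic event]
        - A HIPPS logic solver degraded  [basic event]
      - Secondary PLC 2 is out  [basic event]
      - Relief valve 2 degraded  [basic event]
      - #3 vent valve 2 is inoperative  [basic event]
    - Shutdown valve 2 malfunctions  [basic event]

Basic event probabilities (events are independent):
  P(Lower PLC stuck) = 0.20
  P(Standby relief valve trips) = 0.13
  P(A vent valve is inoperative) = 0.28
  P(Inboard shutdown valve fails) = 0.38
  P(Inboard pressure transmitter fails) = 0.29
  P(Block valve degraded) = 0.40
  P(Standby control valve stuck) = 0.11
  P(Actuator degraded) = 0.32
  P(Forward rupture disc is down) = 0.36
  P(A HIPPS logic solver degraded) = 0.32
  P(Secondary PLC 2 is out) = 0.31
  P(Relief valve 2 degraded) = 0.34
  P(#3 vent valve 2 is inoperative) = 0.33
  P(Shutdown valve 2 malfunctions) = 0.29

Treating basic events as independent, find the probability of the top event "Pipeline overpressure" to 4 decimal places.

P(HIPPS stage down) [AND] = 0.20 × 0.13 = 0.026000
P(Shutdown chain fails) [AND] = 0.28 × 0.38 = 0.106400
P(Control loop lost) [AND] = 0.29 × 0.40 × 0.11 × 0.32 = 0.004083
P(Relief train lost) [OR] = 1 − (1−0.36) × (1−0.32) = 0.564800
P(Vent line inoperative) [OR] = 1 − (1−0.564800) × (1−0.31) × (1−0.34) × (1−0.33) = 0.867213
P(Block path lost) [AND] = 0.004083 × 0.867213 × 0.29 = 0.001027
P(Pipeline overpressure) [OR] = 1 − (1−0.026000) × (1−0.106400) × (1−0.001027) = 0.130527
Rounded to 4 decimal places: P(Pipeline overpressure) ≈ 0.1305.

0.1305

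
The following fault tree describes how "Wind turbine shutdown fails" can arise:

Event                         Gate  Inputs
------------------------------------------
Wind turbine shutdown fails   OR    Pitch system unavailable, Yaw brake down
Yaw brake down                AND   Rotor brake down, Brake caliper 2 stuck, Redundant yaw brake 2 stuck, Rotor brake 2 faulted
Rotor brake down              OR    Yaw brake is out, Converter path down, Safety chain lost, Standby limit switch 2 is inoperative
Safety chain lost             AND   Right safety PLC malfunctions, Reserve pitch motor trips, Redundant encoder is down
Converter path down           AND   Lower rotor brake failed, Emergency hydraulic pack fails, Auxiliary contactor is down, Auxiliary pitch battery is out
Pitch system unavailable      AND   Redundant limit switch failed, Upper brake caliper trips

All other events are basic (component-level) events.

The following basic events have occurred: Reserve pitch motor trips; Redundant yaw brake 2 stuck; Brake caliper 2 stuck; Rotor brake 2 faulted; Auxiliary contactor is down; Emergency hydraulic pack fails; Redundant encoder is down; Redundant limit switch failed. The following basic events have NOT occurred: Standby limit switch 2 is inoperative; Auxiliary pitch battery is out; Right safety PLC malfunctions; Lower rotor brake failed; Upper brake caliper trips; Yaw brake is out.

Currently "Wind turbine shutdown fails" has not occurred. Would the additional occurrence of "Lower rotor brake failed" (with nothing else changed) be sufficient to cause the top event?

Counterfactual: set "Lower rotor brake failed" to occurred.
Pitch system unavailable [AND]: Redundant limit switch failed=occurs, Upper brake caliper trips=not → not all inputs occur → does not occur.
Converter path down [AND]: Lower rotor brake failed=occurs, Emergency hydraulic pack fails=occurs, Auxiliary contactor is down=occurs, Auxiliary pitch battery is out=not → not all inputs occur → does not occur.
Safety chain lost [AND]: Right safety PLC malfunctions=not, Reserve pitch motor trips=occurs, Redundant encoder is down=occurs → not all inputs occur → does not occur.
Rotor brake down [OR]: Yaw brake is out=not, Converter path down=not, Safety chain lost=not, Standby limit switch 2 is inoperative=not → no input occurs → does not occur.
Yaw brake down [AND]: Rotor brake down=not, Brake caliper 2 stuck=occurs, Redundant yaw brake 2 stuck=occurs, Rotor brake 2 faulted=occurs → not all inputs occur → does not occur.
Wind turbine shutdown fails [OR]: Pitch system unavailable=not, Yaw brake down=not → no input occurs → does not occur.

No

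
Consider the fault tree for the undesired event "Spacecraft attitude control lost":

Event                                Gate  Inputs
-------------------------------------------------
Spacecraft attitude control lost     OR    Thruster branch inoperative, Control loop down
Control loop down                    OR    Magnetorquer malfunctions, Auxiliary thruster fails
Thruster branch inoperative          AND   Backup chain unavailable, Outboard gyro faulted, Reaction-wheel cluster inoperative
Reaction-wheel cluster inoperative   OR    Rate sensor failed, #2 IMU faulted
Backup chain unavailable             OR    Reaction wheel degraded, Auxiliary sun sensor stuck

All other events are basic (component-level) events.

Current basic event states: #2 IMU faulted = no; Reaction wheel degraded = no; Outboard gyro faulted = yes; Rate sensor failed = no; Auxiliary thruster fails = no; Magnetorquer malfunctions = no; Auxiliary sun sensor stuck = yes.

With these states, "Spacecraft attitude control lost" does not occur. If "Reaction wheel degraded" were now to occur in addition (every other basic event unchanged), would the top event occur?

No

Counterfactual: set "Reaction wheel degraded" to occurred.
Backup chain unavailable [OR]: Reaction wheel degraded=occurs, Auxiliary sun sensor stuck=occurs → at least one input occurs → occurs.
Reaction-wheel cluster inoperative [OR]: Rate sensor failed=not, #2 IMU faulted=not → no input occurs → does not occur.
Thruster branch inoperative [AND]: Backup chain unavailable=occurs, Outboard gyro faulted=occurs, Reaction-wheel cluster inoperative=not → not all inputs occur → does not occur.
Control loop down [OR]: Magnetorquer malfunctions=not, Auxiliary thruster fails=not → no input occurs → does not occur.
Spacecraft attitude control lost [OR]: Thruster branch inoperative=not, Control loop down=not → no input occurs → does not occur.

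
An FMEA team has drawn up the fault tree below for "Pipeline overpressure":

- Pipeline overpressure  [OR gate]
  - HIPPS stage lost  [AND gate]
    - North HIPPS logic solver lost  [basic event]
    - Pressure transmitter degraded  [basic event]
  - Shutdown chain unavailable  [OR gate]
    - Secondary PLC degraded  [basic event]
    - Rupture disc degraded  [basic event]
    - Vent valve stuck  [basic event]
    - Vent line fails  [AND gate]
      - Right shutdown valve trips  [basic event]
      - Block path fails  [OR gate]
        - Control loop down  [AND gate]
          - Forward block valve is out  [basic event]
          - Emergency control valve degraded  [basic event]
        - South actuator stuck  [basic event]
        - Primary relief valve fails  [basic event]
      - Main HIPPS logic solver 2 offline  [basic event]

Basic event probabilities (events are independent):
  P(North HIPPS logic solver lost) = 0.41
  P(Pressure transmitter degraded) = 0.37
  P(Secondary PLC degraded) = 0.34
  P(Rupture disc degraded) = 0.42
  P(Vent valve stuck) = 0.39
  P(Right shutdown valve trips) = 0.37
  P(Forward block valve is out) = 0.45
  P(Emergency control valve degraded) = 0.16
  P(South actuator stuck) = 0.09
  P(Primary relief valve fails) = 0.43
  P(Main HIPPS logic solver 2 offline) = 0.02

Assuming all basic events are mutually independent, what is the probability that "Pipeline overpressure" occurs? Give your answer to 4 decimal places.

0.8027

P(HIPPS stage lost) [AND] = 0.41 × 0.37 = 0.151700
P(Control loop down) [AND] = 0.45 × 0.16 = 0.072000
P(Block path fails) [OR] = 1 − (1−0.072000) × (1−0.09) × (1−0.43) = 0.518646
P(Vent line fails) [AND] = 0.37 × 0.518646 × 0.02 = 0.003838
P(Shutdown chain unavailable) [OR] = 1 − (1−0.34) × (1−0.42) × (1−0.39) × (1−0.003838) = 0.767388
P(Pipeline overpressure) [OR] = 1 − (1−0.151700) × (1−0.767388) = 0.802675
Rounded to 4 decimal places: P(Pipeline overpressure) ≈ 0.8027.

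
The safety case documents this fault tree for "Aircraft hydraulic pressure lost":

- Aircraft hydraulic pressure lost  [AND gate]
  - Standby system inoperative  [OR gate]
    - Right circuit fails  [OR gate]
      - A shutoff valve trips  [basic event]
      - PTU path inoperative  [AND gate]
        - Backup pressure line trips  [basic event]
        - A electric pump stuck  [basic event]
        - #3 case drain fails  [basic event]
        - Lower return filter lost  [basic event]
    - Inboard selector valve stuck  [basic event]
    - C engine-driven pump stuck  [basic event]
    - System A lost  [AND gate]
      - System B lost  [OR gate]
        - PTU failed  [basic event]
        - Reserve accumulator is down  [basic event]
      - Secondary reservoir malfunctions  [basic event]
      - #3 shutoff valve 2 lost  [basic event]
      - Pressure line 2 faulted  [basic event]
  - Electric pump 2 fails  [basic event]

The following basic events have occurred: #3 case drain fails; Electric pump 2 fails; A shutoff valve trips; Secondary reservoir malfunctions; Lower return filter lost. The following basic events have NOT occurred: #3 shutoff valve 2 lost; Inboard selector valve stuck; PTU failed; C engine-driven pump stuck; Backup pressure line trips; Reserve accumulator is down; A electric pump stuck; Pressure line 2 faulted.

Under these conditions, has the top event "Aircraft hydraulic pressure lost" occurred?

PTU path inoperative [AND]: Backup pressure line trips=not, A electric pump stuck=not, #3 case drain fails=occurs, Lower return filter lost=occurs → not all inputs occur → does not occur.
Right circuit fails [OR]: A shutoff valve trips=occurs, PTU path inoperative=not → at least one input occurs → occurs.
System B lost [OR]: PTU failed=not, Reserve accumulator is down=not → no input occurs → does not occur.
System A lost [AND]: System B lost=not, Secondary reservoir malfunctions=occurs, #3 shutoff valve 2 lost=not, Pressure line 2 faulted=not → not all inputs occur → does not occur.
Standby system inoperative [OR]: Right circuit fails=occurs, Inboard selector valve stuck=not, C engine-driven pump stuck=not, System A lost=not → at least one input occurs → occurs.
Aircraft hydraulic pressure lost [AND]: Standby system inoperative=occurs, Electric pump 2 fails=occurs → all inputs occur → occurs.

Yes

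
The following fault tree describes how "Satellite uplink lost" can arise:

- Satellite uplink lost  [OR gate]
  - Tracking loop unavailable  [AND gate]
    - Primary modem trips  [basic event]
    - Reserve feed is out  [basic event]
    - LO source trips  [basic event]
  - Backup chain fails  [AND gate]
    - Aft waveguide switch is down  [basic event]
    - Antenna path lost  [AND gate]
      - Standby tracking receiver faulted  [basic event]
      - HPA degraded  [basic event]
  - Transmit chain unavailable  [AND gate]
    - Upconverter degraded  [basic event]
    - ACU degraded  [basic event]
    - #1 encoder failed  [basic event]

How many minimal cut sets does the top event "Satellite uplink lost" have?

3

Tracking loop unavailable [AND]: one cut set from each child combined → 1 × 1 × 1 = 1 cut set(s).
Antenna path lost [AND]: one cut set from each child combined → 1 × 1 = 1 cut set(s).
Backup chain fails [AND]: one cut set from each child combined → 1 × 1 = 1 cut set(s).
Transmit chain unavailable [AND]: one cut set from each child combined → 1 × 1 × 1 = 1 cut set(s).
Satellite uplink lost [OR]: union of children's cut sets → 3 cut set(s).
Minimal cut sets: {LO source trips, Primary modem trips, Reserve feed is out}; {Aft waveguide switch is down, HPA degraded, Standby tracking receiver faulted}; {#1 encoder failed, ACU degraded, Upconverter degraded}.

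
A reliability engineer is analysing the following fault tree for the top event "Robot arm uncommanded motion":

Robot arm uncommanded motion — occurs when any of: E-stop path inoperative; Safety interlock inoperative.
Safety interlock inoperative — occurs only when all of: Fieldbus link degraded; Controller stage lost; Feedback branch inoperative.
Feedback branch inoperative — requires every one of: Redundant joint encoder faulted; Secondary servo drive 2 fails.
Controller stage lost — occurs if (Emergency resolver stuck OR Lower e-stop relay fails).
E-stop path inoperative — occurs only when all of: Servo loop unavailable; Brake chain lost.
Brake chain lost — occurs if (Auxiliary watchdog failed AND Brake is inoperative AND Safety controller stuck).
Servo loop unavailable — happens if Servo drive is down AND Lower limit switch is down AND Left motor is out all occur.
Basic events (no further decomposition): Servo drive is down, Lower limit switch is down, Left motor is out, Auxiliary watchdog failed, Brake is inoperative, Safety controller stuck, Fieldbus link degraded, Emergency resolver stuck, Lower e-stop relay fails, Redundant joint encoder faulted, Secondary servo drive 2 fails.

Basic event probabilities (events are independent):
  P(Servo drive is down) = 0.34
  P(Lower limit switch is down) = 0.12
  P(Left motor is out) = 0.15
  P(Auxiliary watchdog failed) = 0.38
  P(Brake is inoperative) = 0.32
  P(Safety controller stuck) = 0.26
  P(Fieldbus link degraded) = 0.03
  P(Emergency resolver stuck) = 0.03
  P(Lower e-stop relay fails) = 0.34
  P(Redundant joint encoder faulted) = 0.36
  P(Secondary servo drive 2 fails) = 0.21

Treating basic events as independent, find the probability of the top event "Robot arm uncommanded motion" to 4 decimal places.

0.0010

P(Servo loop unavailable) [AND] = 0.34 × 0.12 × 0.15 = 0.006120
P(Brake chain lost) [AND] = 0.38 × 0.32 × 0.26 = 0.031616
P(E-stop path inoperative) [AND] = 0.006120 × 0.031616 = 0.000193
P(Controller stage lost) [OR] = 1 − (1−0.03) × (1−0.34) = 0.359800
P(Feedback branch inoperative) [AND] = 0.36 × 0.21 = 0.075600
P(Safety interlock inoperative) [AND] = 0.03 × 0.359800 × 0.075600 = 0.000816
P(Robot arm uncommanded motion) [OR] = 1 − (1−0.000193) × (1−0.000816) = 0.001009
Rounded to 4 decimal places: P(Robot arm uncommanded motion) ≈ 0.0010.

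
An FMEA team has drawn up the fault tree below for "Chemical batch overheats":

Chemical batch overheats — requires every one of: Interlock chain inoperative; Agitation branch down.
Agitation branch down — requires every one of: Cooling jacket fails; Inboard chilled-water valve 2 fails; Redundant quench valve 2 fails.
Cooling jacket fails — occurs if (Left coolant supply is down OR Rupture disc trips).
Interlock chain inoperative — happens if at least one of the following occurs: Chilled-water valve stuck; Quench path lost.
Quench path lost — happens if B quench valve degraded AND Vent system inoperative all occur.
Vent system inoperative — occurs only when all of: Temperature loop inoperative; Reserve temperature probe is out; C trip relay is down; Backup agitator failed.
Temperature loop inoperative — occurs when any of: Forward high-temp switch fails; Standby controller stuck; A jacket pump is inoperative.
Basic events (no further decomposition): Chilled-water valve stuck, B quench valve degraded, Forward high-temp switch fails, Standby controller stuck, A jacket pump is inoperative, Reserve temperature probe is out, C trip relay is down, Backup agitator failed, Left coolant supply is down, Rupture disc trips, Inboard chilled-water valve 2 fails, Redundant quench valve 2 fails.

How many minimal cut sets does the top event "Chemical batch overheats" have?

Temperature loop inoperative [OR]: union of children's cut sets → 3 cut set(s).
Vent system inoperative [AND]: one cut set from each child combined → 3 × 1 × 1 × 1 = 3 cut set(s).
Quench path lost [AND]: one cut set from each child combined → 1 × 3 = 3 cut set(s).
Interlock chain inoperative [OR]: union of children's cut sets → 4 cut set(s).
Cooling jacket fails [OR]: union of children's cut sets → 2 cut set(s).
Agitation branch down [AND]: one cut set from each child combined → 2 × 1 × 1 = 2 cut set(s).
Chemical batch overheats [AND]: one cut set from each child combined → 4 × 2 = 8 cut set(s).
Minimal cut sets: {Chilled-water valve stuck, Inboard chilled-water valve 2 fails, Left coolant supply is down, Redundant quench valve 2 fails}; {Chilled-water valve stuck, Inboard chilled-water valve 2 fails, Redundant quench valve 2 fails, Rupture disc trips}; {B quench valve degraded, Backup agitator failed, C trip relay is down, Forward high-temp switch fails, Inboard chilled-water valve 2 fails, Left coolant supply is down, Redundant quench valve 2 fails, Reserve temperature probe is out}; {B quench valve degraded, Backup agitator failed, C trip relay is down, Forward high-temp switch fails, Inboard chilled-water valve 2 fails, Redundant quench valve 2 fails, Reserve temperature probe is out, Rupture disc trips}; {B quench valve degraded, Backup agitator failed, C trip relay is down, Inboard chilled-water valve 2 fails, Left coolant supply is down, Redundant quench valve 2 fails, Reserve temperature probe is out, Standby controller stuck}; {B quench valve degraded, Backup agitator failed, C trip relay is down, Inboard chilled-water valve 2 fails, Redundant quench valve 2 fails, Reserve temperature probe is out, Rupture disc trips, Standby controller stuck}; {A jacket pump is inoperative, B quench valve degraded, Backup agitator failed, C trip relay is down, Inboard chilled-water valve 2 fails, Left coolant supply is down, Redundant quench valve 2 fails, Reserve temperature probe is out}; {A jacket pump is inoperative, B quench valve degraded, Backup agitator failed, C trip relay is down, Inboard chilled-water valve 2 fails, Redundant quench valve 2 fails, Reserve temperature probe is out, Rupture disc trips}.

8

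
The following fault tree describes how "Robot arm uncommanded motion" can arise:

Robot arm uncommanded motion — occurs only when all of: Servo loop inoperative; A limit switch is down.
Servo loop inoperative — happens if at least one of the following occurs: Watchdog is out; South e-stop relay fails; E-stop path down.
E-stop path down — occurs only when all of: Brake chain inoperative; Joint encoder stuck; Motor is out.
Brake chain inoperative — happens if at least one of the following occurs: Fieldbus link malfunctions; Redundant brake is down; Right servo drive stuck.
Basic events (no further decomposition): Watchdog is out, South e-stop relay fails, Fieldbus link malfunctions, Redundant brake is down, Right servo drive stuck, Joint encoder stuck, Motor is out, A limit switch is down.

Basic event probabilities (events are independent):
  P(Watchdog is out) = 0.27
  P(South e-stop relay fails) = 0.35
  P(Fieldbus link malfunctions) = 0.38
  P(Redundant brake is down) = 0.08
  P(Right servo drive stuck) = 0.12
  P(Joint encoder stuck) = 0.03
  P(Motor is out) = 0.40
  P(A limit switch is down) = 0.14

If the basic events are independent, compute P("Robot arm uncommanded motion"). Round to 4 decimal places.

0.0740

P(Brake chain inoperative) [OR] = 1 − (1−0.38) × (1−0.08) × (1−0.12) = 0.498048
P(E-stop path down) [AND] = 0.498048 × 0.03 × 0.40 = 0.005977
P(Servo loop inoperative) [OR] = 1 − (1−0.27) × (1−0.35) × (1−0.005977) = 0.528336
P(Robot arm uncommanded motion) [AND] = 0.528336 × 0.14 = 0.073967
Rounded to 4 decimal places: P(Robot arm uncommanded motion) ≈ 0.0740.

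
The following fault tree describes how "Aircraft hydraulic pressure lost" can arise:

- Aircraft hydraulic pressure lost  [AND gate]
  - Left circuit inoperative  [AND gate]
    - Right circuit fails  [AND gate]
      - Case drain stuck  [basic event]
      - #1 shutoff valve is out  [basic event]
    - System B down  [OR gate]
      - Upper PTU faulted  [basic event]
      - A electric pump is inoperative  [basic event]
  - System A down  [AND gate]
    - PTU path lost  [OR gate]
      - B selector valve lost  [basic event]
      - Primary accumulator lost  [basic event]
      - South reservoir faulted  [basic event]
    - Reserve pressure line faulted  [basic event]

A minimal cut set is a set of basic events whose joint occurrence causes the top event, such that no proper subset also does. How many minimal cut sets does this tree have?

6

Right circuit fails [AND]: one cut set from each child combined → 1 × 1 = 1 cut set(s).
System B down [OR]: union of children's cut sets → 2 cut set(s).
Left circuit inoperative [AND]: one cut set from each child combined → 1 × 2 = 2 cut set(s).
PTU path lost [OR]: union of children's cut sets → 3 cut set(s).
System A down [AND]: one cut set from each child combined → 3 × 1 = 3 cut set(s).
Aircraft hydraulic pressure lost [AND]: one cut set from each child combined → 2 × 3 = 6 cut set(s).
Minimal cut sets: {#1 shutoff valve is out, B selector valve lost, Case drain stuck, Reserve pressure line faulted, Upper PTU faulted}; {#1 shutoff valve is out, Case drain stuck, Primary accumulator lost, Reserve pressure line faulted, Upper PTU faulted}; {#1 shutoff valve is out, Case drain stuck, Reserve pressure line faulted, South reservoir faulted, Upper PTU faulted}; {#1 shutoff valve is out, A electric pump is inoperative, B selector valve lost, Case drain stuck, Reserve pressure line faulted}; {#1 shutoff valve is out, A electric pump is inoperative, Case drain stuck, Primary accumulator lost, Reserve pressure line faulted}; {#1 shutoff valve is out, A electric pump is inoperative, Case drain stuck, Reserve pressure line faulted, South reservoir faulted}.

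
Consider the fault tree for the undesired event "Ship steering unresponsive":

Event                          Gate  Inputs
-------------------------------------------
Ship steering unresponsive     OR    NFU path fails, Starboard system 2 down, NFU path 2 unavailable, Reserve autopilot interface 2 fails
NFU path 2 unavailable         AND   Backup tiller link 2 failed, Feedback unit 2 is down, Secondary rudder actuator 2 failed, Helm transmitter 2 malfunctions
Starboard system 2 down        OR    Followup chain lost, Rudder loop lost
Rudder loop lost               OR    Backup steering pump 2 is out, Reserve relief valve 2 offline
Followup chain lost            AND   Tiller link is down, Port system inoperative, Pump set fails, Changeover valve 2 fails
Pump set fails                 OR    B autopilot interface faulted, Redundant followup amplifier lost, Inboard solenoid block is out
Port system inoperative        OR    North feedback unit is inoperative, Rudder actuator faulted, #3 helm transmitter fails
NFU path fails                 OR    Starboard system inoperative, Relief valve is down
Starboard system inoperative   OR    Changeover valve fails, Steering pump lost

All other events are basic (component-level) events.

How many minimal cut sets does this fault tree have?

16

Starboard system inoperative [OR]: union of children's cut sets → 2 cut set(s).
NFU path fails [OR]: union of children's cut sets → 3 cut set(s).
Port system inoperative [OR]: union of children's cut sets → 3 cut set(s).
Pump set fails [OR]: union of children's cut sets → 3 cut set(s).
Followup chain lost [AND]: one cut set from each child combined → 1 × 3 × 3 × 1 = 9 cut set(s).
Rudder loop lost [OR]: union of children's cut sets → 2 cut set(s).
Starboard system 2 down [OR]: union of children's cut sets → 11 cut set(s).
NFU path 2 unavailable [AND]: one cut set from each child combined → 1 × 1 × 1 × 1 = 1 cut set(s).
Ship steering unresponsive [OR]: union of children's cut sets → 16 cut set(s).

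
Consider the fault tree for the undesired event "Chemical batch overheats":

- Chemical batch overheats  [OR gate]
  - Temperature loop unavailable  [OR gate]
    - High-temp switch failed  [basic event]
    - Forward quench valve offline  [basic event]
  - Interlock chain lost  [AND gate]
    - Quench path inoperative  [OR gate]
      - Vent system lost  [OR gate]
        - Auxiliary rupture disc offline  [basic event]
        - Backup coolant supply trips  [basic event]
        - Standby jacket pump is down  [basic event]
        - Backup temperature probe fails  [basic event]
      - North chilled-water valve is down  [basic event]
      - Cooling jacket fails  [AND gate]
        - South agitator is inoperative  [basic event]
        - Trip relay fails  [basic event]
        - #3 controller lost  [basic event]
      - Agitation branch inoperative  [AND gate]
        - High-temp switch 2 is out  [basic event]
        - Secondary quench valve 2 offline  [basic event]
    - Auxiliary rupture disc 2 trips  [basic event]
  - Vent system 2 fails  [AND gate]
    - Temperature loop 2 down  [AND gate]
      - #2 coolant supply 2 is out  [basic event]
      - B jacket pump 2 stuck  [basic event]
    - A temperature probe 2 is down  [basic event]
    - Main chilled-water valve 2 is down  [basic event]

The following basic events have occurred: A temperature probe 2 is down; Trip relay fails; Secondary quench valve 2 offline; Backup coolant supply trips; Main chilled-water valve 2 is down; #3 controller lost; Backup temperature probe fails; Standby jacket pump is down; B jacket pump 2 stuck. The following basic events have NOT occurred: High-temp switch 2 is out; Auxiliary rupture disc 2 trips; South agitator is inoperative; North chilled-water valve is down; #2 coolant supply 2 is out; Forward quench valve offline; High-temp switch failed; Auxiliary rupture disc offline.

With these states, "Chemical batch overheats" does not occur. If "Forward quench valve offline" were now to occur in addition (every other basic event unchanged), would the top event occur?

Yes

Counterfactual: set "Forward quench valve offline" to occurred.
Temperature loop unavailable [OR]: High-temp switch failed=not, Forward quench valve offline=occurs → at least one input occurs → occurs.
Vent system lost [OR]: Auxiliary rupture disc offline=not, Backup coolant supply trips=occurs, Standby jacket pump is down=occurs, Backup temperature probe fails=occurs → at least one input occurs → occurs.
Cooling jacket fails [AND]: South agitator is inoperative=not, Trip relay fails=occurs, #3 controller lost=occurs → not all inputs occur → does not occur.
Agitation branch inoperative [AND]: High-temp switch 2 is out=not, Secondary quench valve 2 offline=occurs → not all inputs occur → does not occur.
Quench path inoperative [OR]: Vent system lost=occurs, North chilled-water valve is down=not, Cooling jacket fails=not, Agitation branch inoperative=not → at least one input occurs → occurs.
Interlock chain lost [AND]: Quench path inoperative=occurs, Auxiliary rupture disc 2 trips=not → not all inputs occur → does not occur.
Temperature loop 2 down [AND]: #2 coolant supply 2 is out=not, B jacket pump 2 stuck=occurs → not all inputs occur → does not occur.
Vent system 2 fails [AND]: Temperature loop 2 down=not, A temperature probe 2 is down=occurs, Main chilled-water valve 2 is down=occurs → not all inputs occur → does not occur.
Chemical batch overheats [OR]: Temperature loop unavailable=occurs, Interlock chain lost=not, Vent system 2 fails=not → at least one input occurs → occurs.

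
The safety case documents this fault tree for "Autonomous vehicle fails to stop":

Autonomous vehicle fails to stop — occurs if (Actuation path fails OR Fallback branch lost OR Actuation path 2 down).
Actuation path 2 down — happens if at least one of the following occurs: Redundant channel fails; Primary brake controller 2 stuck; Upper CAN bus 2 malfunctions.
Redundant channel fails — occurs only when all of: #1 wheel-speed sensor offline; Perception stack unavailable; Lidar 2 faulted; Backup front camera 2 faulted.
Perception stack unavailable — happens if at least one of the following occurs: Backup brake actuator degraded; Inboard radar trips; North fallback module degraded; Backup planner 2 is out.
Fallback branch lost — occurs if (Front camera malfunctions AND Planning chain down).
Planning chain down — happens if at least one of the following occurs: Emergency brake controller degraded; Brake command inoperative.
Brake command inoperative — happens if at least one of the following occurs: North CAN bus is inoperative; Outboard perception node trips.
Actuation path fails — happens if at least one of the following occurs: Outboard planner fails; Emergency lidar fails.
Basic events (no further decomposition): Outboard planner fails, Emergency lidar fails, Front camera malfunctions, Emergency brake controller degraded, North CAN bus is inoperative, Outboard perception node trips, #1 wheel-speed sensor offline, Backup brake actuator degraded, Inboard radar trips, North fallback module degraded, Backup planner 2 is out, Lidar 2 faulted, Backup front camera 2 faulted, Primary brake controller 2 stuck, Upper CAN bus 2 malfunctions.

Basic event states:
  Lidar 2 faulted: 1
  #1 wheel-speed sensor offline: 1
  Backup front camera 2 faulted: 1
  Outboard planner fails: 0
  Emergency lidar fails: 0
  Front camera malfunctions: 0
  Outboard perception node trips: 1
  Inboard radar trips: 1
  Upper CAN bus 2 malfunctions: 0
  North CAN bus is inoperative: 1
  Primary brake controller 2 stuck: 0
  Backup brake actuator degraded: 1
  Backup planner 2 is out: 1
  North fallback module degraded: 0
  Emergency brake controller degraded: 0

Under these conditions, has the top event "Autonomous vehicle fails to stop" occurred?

Actuation path fails [OR]: Outboard planner fails=not, Emergency lidar fails=not → no input occurs → does not occur.
Brake command inoperative [OR]: North CAN bus is inoperative=occurs, Outboard perception node trips=occurs → at least one input occurs → occurs.
Planning chain down [OR]: Emergency brake controller degraded=not, Brake command inoperative=occurs → at least one input occurs → occurs.
Fallback branch lost [AND]: Front camera malfunctions=not, Planning chain down=occurs → not all inputs occur → does not occur.
Perception stack unavailable [OR]: Backup brake actuator degraded=occurs, Inboard radar trips=occurs, North fallback module degraded=not, Backup planner 2 is out=occurs → at least one input occurs → occurs.
Redundant channel fails [AND]: #1 wheel-speed sensor offline=occurs, Perception stack unavailable=occurs, Lidar 2 faulted=occurs, Backup front camera 2 faulted=occurs → all inputs occur → occurs.
Actuation path 2 down [OR]: Redundant channel fails=occurs, Primary brake controller 2 stuck=not, Upper CAN bus 2 malfunctions=not → at least one input occurs → occurs.
Autonomous vehicle fails to stop [OR]: Actuation path fails=not, Fallback branch lost=not, Actuation path 2 down=occurs → at least one input occurs → occurs.

Yes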